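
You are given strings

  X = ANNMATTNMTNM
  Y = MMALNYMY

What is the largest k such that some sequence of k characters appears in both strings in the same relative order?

Pick M [4,2], A [5,3], N [8,5], M [9,7]; all 4 characters appear in both, in order, and the DP table's final entry dp[12][8] is also 4, so no common subsequence is longer.

4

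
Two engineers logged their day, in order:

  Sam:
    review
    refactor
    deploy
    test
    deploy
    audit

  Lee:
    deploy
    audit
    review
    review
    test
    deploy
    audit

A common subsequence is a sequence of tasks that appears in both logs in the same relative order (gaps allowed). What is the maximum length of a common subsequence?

Pick review at Sam[1]=Lee[4], then test at Sam[4]=Lee[5], then deploy at Sam[5]=Lee[6], then audit at Sam[6]=Lee[7]; all 4 tasks appear in both, in order. dp[6][7] = 4 confirms this is the maximum.

4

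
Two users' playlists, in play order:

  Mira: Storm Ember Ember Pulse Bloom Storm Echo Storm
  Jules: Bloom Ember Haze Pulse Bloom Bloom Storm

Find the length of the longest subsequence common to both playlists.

Taking Ember [2,2], Pulse [4,4], Bloom [5,6], Storm [8,7] gives a common subsequence of length 4. The LCS DP gives dp[8][7] = 4, so this is optimal.

4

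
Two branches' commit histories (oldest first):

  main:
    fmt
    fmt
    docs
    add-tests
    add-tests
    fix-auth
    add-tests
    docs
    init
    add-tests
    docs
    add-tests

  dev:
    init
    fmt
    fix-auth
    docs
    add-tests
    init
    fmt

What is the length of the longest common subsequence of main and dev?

Match fmt (main #1, dev #2), docs (main #3, dev #4), add-tests (main #7, dev #5), init (main #9, dev #6) — 4 commits in the same relative order in both, and the DP table's final entry dp[12][7] is also 4, so no common subsequence is longer.

4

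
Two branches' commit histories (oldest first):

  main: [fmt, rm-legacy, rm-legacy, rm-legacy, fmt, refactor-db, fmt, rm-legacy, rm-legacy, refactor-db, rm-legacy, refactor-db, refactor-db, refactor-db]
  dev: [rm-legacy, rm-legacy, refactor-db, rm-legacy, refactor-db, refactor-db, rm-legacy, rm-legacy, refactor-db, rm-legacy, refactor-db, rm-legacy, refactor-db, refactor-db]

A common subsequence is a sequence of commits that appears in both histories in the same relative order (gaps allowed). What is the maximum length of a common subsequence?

One common subsequence of length 11: rm-legacy [2,1]; then rm-legacy [3,2]; then rm-legacy [4,4]; then refactor-db [6,6]; then rm-legacy [8,7]; then rm-legacy [9,8]; then refactor-db [10,9]; then rm-legacy [11,10]; then refactor-db [12,11]; then refactor-db [13,13]; then refactor-db [14,14], and the DP table's final entry dp[14][14] is also 11, so no common subsequence is longer.

11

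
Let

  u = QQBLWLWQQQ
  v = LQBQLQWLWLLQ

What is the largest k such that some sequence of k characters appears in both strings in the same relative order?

Let dp[i][j] be the LCS length of the first i characters of u and the first j characters of v. dp[i][j] = dp[i-1][j-1]+1 when the i-th and j-th characters match, else max(dp[i-1][j], dp[i][j-1]).
    ·  L  Q  B  Q  L  Q  W  L  W  L  L  Q
 ·  0  0  0  0  0  0  0  0  0  0  0  0  0
 Q  0  0  1  1  1  1  1  1  1  1  1  1  1
 Q  0  0  1  1  2  2  2  2  2  2  2  2  2
 B  0  0  1  2  2  2  2  2  2  2  2  2  2
 L  0  1  1  2  2  3  3  3  3  3  3  3  3
 W  0  1  1  2  2  3  3  4  4  4  4  4  4
 L  0  1  1  2  2  3  3  4  5  5  5  5  5
 W  0  1  1  2  2  3  3  4  5  6  6  6  6
 Q  0  1  2  2  3  3  4  4  5  6  6  6  7
 Q  0  1  2  2  3  3  4  4  5  6  6  6  7
 Q  0  1  2  2  3  3  4  4  5  6  6  6  7
dp[10][12] = 7. One LCS (by backtracking along matches): QQLWLWQ.

7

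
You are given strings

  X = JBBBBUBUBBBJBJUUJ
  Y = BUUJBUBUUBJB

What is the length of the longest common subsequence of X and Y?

Pick J at X[1]=Y[4]; then B at X[2]=Y[5]; then B at X[5]=Y[7]; then U at X[6]=Y[8]; then U at X[8]=Y[9]; then B at X[11]=Y[10]; then J at X[12]=Y[11]; then B at X[13]=Y[12]; all 8 characters appear in both, in order. Since dp[17][12] = 8, nothing longer is possible.

8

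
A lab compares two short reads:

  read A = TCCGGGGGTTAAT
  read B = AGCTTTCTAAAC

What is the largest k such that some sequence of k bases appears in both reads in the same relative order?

Taking T (read A #1, read B #6) → C (read A #3, read B #7) → T (read A #9, read B #8) → A (read A #11, read B #10) → A (read A #12, read B #11) gives a common subsequence of length 5. dp[13][12] = 5 confirms this is the maximum.

5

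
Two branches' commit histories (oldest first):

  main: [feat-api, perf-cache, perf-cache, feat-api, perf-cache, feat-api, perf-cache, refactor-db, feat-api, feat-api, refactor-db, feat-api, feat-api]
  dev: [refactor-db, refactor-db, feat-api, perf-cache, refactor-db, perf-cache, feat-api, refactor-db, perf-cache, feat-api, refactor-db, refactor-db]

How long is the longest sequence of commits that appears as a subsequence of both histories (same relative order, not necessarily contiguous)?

8

Taking feat-api (main #1, dev #3), perf-cache (main #2, dev #4), perf-cache (main #3, dev #6), feat-api (main #4, dev #7), perf-cache (main #5, dev #9), feat-api (main #6, dev #10), refactor-db (main #8, dev #11), refactor-db (main #11, dev #12) gives a common subsequence of length 8. Since dp[13][12] = 8, nothing longer is possible.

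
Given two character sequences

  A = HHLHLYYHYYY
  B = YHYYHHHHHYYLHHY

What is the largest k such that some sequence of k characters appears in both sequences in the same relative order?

7

Taking H [1,7], H [2,8], H [4,9], Y [6,10], Y [7,11], H [8,14], Y [11,15] gives a common subsequence of length 7. Since dp[11][15] = 7, nothing longer is possible.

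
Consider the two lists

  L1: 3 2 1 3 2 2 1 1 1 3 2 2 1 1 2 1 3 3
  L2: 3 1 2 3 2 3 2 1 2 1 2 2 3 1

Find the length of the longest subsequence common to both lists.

10

One common subsequence of length 10: 3 at L1[1]=L2[1], 2 at L1[2]=L2[3], 3 at L1[4]=L2[4], 2 at L1[5]=L2[5], 2 at L1[6]=L2[7], 1 at L1[7]=L2[8], 1 at L1[9]=L2[10], 2 at L1[11]=L2[11], 2 at L1[12]=L2[12], 1 at L1[16]=L2[14]. dp[18][14] = 10 confirms this is the maximum.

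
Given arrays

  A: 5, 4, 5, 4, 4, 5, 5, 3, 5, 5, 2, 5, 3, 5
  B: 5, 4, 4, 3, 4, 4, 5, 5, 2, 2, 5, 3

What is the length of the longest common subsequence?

9

One common subsequence of length 9: 5 [1,1], 4 [2,3], 4 [4,5], 4 [5,6], 5 [6,7], 5 [7,8], 2 [11,10], 5 [12,11], 3 [13,12]. Since dp[14][12] = 9, nothing longer is possible.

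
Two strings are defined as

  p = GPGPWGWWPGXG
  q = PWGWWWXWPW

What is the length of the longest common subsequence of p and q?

6

Let dp[i][j] be the LCS length of the first i characters of p and the first j characters of q. dp[i][j] = dp[i-1][j-1]+1 when the i-th and j-th characters match, else max(dp[i-1][j], dp[i][j-1]).
    ·  P  W  G  W  W  W  X  W  P  W
 ·  0  0  0  0  0  0  0  0  0  0  0
 G  0  0  0  1  1  1  1  1  1  1  1
 P  0  1  1  1  1  1  1  1  1  2  2
 G  0  1  1  2  2  2  2  2  2  2  2
 P  0  1  1  2  2  2  2  2  2  3  3
 W  0  1  2  2  3  3  3  3  3  3  4
 G  0  1  2  3  3  3  3  3  3  3  4
 W  0  1  2  3  4  4  4  4  4  4  4
 W  0  1  2  3  4  5  5  5  5  5  5
 P  0  1  2  3  4  5  5  5  5  6  6
 G  0  1  2  3  4  5  5  5  5  6  6
 X  0  1  2  3  4  5  5  6  6  6  6
 G  0  1  2  3  4  5  5  6  6  6  6
dp[12][10] = 6. One LCS (by backtracking along matches): PGWWWP.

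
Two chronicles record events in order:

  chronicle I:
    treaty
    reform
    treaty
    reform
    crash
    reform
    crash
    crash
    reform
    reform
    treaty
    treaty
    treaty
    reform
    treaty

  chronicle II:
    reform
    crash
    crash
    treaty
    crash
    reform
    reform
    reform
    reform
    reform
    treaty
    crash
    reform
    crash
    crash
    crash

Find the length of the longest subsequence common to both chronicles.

8

Match treaty (chronicle I #1, chronicle II #4); then reform (chronicle I #2, chronicle II #6); then reform (chronicle I #4, chronicle II #7); then reform (chronicle I #6, chronicle II #8); then reform (chronicle I #9, chronicle II #9); then reform (chronicle I #10, chronicle II #10); then treaty (chronicle I #11, chronicle II #11); then reform (chronicle I #14, chronicle II #13) — 8 events in the same relative order in both. dp[15][16] = 8 confirms this is the maximum.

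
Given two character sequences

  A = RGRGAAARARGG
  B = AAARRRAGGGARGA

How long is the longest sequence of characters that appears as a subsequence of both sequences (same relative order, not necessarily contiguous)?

7

One common subsequence of length 7: A (A #5, B #1), A (A #6, B #2), A (A #7, B #3), R (A #8, B #6), A (A #9, B #11), R (A #10, B #12), G (A #11, B #13), and the DP table's final entry dp[12][14] is also 7, so no common subsequence is longer.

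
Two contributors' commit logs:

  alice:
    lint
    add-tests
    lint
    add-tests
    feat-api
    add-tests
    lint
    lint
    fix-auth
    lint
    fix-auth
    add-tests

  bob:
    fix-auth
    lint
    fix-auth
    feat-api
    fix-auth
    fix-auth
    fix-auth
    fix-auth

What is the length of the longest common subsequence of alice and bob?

4

One common subsequence of length 4: lint (alice #1, bob #2), feat-api (alice #5, bob #4), fix-auth (alice #9, bob #7), fix-auth (alice #11, bob #8). The LCS DP gives dp[12][8] = 4, so this is optimal.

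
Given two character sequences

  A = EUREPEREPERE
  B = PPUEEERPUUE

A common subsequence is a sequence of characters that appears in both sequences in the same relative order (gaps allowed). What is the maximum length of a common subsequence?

6

Taking E [1,4]; then E [4,5]; then E [6,6]; then R [7,7]; then P [9,8]; then E [12,11] gives a common subsequence of length 6. Since dp[12][11] = 6, nothing longer is possible.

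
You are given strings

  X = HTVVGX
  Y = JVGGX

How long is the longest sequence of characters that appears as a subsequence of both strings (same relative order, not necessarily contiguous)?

One common subsequence of length 3: V (X #3, Y #2), G (X #5, Y #4), X (X #6, Y #5). The LCS DP gives dp[6][5] = 3, so this is optimal.

3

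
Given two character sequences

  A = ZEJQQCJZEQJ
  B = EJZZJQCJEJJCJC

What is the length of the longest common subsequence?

7

One common subsequence of length 7: Z [1,4]; then J [3,5]; then Q [5,6]; then C [6,7]; then J [7,8]; then E [9,9]; then J [11,13]. Since dp[11][14] = 7, nothing longer is possible.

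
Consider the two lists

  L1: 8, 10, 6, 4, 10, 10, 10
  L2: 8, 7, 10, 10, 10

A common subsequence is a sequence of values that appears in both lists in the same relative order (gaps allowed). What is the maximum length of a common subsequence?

Let dp[i][j] be the LCS length of the first i values of L1 and the first j values of L2. dp[i][j] = dp[i-1][j-1]+1 when the i-th and j-th values match, else max(dp[i-1][j], dp[i][j-1]).
    ·  8  7 10 10 10
 ·  0  0  0  0  0  0
 8  0  1  1  1  1  1
10  0  1  1  2  2  2
 6  0  1  1  2  2  2
 4  0  1  1  2  2  2
10  0  1  1  2  3  3
10  0  1  1  2  3  4
10  0  1  1  2  3  4
dp[7][5] = 4. One LCS (by backtracking along matches): 8, 10, 10, 10.

4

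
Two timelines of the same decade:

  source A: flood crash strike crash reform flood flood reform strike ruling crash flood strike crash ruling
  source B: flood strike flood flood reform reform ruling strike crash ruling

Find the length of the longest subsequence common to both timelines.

Pick flood [1,1] → strike [3,2] → flood [6,3] → flood [7,4] → reform [8,6] → ruling [10,7] → strike [13,8] → crash [14,9] → ruling [15,10]; all 9 events appear in both, in order. The LCS DP gives dp[15][10] = 9, so this is optimal.

9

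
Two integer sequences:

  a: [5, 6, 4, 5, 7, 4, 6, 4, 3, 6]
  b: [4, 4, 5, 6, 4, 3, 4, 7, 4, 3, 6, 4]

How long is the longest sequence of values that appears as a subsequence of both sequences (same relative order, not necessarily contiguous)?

Match 5 (a #1, b #3), 6 (a #2, b #4), 4 (a #3, b #7), 7 (a #5, b #8), 4 (a #6, b #9), 6 (a #7, b #11), 4 (a #8, b #12) — 7 values in the same relative order in both, and the DP table's final entry dp[10][12] is also 7, so no common subsequence is longer.

7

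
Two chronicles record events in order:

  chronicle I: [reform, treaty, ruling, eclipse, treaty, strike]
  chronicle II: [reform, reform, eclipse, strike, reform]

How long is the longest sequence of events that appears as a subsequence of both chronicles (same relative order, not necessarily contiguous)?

3

Match reform [1,2], then eclipse [4,3], then strike [6,4] — 3 events in the same relative order in both, and the DP table's final entry dp[6][5] is also 3, so no common subsequence is longer.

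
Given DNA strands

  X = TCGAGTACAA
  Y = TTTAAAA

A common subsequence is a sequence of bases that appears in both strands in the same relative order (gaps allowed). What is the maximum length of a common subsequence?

Let dp[i][j] be the LCS length of the first i bases of X and the first j bases of Y. dp[i][j] = dp[i-1][j-1]+1 when the i-th and j-th bases match, else max(dp[i-1][j], dp[i][j-1]).
    ·  T  T  T  A  A  A  A
 ·  0  0  0  0  0  0  0  0
 T  0  1  1  1  1  1  1  1
 C  0  1  1  1  1  1  1  1
 G  0  1  1  1  1  1  1  1
 A  0  1  1  1  2  2  2  2
 G  0  1  1  1  2  2  2  2
 T  0  1  2  2  2  2  2  2
 A  0  1  2  2  3  3  3  3
 C  0  1  2  2  3  3  3  3
 A  0  1  2  2  3  4  4  4
 A  0  1  2  2  3  4  5  5
dp[10][7] = 5. One LCS (by backtracking along matches): TAAAA.

5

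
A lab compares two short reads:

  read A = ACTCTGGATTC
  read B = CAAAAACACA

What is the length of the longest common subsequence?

4

Match A at read A[1]=read B[6], then C at read A[2]=read B[7], then C at read A[4]=read B[9], then A at read A[8]=read B[10] — 4 bases in the same relative order in both, and the DP table's final entry dp[11][10] is also 4, so no common subsequence is longer.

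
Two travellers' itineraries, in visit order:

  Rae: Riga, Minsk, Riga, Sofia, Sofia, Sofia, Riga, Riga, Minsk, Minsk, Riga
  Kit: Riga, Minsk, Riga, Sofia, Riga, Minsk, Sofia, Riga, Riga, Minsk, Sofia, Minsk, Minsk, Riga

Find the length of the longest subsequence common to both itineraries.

Pick Riga at Rae[1]=Kit[1]; then Minsk at Rae[2]=Kit[2]; then Riga at Rae[3]=Kit[3]; then Sofia at Rae[4]=Kit[4]; then Sofia at Rae[6]=Kit[7]; then Riga at Rae[7]=Kit[8]; then Riga at Rae[8]=Kit[9]; then Minsk at Rae[9]=Kit[12]; then Minsk at Rae[10]=Kit[13]; then Riga at Rae[11]=Kit[14]; all 10 stops appear in both, in order. dp[11][14] = 10 confirms this is the maximum.

10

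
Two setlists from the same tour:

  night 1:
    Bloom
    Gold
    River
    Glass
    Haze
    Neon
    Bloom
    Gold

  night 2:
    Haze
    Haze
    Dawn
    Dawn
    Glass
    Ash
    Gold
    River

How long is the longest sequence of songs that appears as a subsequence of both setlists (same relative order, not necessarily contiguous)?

2

One common subsequence of length 2: Gold [2,7], River [3,8]. Since dp[8][8] = 2, nothing longer is possible.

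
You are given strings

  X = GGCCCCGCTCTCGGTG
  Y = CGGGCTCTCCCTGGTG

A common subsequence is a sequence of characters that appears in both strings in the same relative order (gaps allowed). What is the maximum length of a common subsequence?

12

Match G [1,3] → G [2,4] → C [3,5] → C [4,7] → C [6,9] → C [8,10] → C [10,11] → T [11,12] → G [13,13] → G [14,14] → T [15,15] → G [16,16] — 12 characters in the same relative order in both. Since dp[16][16] = 12, nothing longer is possible.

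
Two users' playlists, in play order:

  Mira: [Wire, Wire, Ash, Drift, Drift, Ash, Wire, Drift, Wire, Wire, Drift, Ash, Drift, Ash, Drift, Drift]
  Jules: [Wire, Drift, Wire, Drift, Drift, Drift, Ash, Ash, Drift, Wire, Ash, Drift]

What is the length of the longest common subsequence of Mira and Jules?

Taking Wire (Mira #1, Jules #1), Wire (Mira #2, Jules #3), Drift (Mira #4, Jules #5), Drift (Mira #5, Jules #6), Ash (Mira #6, Jules #8), Drift (Mira #8, Jules #9), Wire (Mira #10, Jules #10), Ash (Mira #14, Jules #11), Drift (Mira #16, Jules #12) gives a common subsequence of length 9. dp[16][12] = 9 confirms this is the maximum.

9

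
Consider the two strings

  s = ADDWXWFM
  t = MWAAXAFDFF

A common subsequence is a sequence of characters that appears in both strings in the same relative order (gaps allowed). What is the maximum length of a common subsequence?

Taking A [1,6], D [2,8], F [7,10] gives a common subsequence of length 3, and the DP table's final entry dp[8][10] is also 3, so no common subsequence is longer.

3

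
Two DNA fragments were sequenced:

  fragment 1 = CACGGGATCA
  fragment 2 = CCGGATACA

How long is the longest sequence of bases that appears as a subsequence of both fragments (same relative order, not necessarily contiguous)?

8

Pick C (fragment 1 #1, fragment 2 #1), C (fragment 1 #3, fragment 2 #2), G (fragment 1 #5, fragment 2 #3), G (fragment 1 #6, fragment 2 #4), A (fragment 1 #7, fragment 2 #5), T (fragment 1 #8, fragment 2 #6), C (fragment 1 #9, fragment 2 #8), A (fragment 1 #10, fragment 2 #9); all 8 bases appear in both, in order, and the DP table's final entry dp[10][9] is also 8, so no common subsequence is longer.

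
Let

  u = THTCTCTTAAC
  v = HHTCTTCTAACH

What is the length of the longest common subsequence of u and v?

9

Let dp[i][j] be the LCS length of the first i characters of u and the first j characters of v. dp[i][j] = dp[i-1][j-1]+1 when the i-th and j-th characters match, else max(dp[i-1][j], dp[i][j-1]).
    ·  H  H  T  C  T  T  C  T  A  A  C  H
 ·  0  0  0  0  0  0  0  0  0  0  0  0  0
 T  0  0  0  1  1  1  1  1  1  1  1  1  1
 H  0  1  1  1  1  1  1  1  1  1  1  1  2
 T  0  1  1  2  2  2  2  2  2  2  2  2  2
 C  0  1  1  2  3  3  3  3  3  3  3  3  3
 T  0  1  1  2  3  4  4  4  4  4  4  4  4
 C  0  1  1  2  3  4  4  5  5  5  5  5  5
 T  0  1  1  2  3  4  5  5  6  6  6  6  6
 T  0  1  1  2  3  4  5  5  6  6  6  6  6
 A  0  1  1  2  3  4  5  5  6  7  7  7  7
 A  0  1  1  2  3  4  5  5  6  7  8  8  8
 C  0  1  1  2  3  4  5  6  6  7  8  9  9
dp[11][12] = 9. One LCS (by backtracking along matches): HTCTCTAAC.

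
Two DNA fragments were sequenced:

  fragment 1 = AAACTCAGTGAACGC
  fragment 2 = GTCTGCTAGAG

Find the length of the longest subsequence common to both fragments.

7

Taking C at fragment 1[4]=fragment 2[3], then T at fragment 1[5]=fragment 2[4], then C at fragment 1[6]=fragment 2[6], then A at fragment 1[7]=fragment 2[8], then G at fragment 1[10]=fragment 2[9], then A at fragment 1[12]=fragment 2[10], then G at fragment 1[14]=fragment 2[11] gives a common subsequence of length 7. The LCS DP gives dp[15][11] = 7, so this is optimal.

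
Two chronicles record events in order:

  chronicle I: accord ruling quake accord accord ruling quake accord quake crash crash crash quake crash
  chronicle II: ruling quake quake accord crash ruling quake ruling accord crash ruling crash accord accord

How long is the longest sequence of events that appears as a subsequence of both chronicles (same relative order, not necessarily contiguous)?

Taking ruling at chronicle I[2]=chronicle II[1], then quake at chronicle I[3]=chronicle II[3], then accord at chronicle I[4]=chronicle II[4], then ruling at chronicle I[6]=chronicle II[6], then quake at chronicle I[7]=chronicle II[7], then accord at chronicle I[8]=chronicle II[9], then crash at chronicle I[10]=chronicle II[10], then crash at chronicle I[11]=chronicle II[12] gives a common subsequence of length 8, and the DP table's final entry dp[14][14] is also 8, so no common subsequence is longer.

8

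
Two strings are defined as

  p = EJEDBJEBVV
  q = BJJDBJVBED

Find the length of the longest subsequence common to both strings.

Let dp[i][j] be the LCS length of the first i characters of p and the first j characters of q. dp[i][j] = dp[i-1][j-1]+1 when the i-th and j-th characters match, else max(dp[i-1][j], dp[i][j-1]).
    ·  B  J  J  D  B  J  V  B  E  D
 ·  0  0  0  0  0  0  0  0  0  0  0
 E  0  0  0  0  0  0  0  0  0  1  1
 J  0  0  1  1  1  1  1  1  1  1  1
 E  0  0  1  1  1  1  1  1  1  2  2
 D  0  0  1  1  2  2  2  2  2  2  3
 B  0  1  1  1  2  3  3  3  3  3  3
 J  0  1  2  2  2  3  4  4  4  4  4
 E  0  1  2  2  2  3  4  4  4  5  5
 B  0  1  2  2  2  3  4  4  5  5  5
 V  0  1  2  2  2  3  4  5  5  5  5
 V  0  1  2  2  2  3  4  5  5  5  5
dp[10][10] = 5. One LCS (by backtracking along matches): JDBJE.

5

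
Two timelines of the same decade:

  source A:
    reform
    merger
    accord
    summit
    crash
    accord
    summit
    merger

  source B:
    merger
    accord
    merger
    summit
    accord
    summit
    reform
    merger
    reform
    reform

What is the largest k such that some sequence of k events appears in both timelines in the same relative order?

6

Taking merger at source A[2]=source B[1], accord at source A[3]=source B[2], summit at source A[4]=source B[4], accord at source A[6]=source B[5], summit at source A[7]=source B[6], merger at source A[8]=source B[8] gives a common subsequence of length 6. Since dp[8][10] = 6, nothing longer is possible.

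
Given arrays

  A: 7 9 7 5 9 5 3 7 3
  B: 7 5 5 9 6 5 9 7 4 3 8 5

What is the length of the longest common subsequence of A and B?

6

One common subsequence of length 6: 7 [1,1], then 9 [2,4], then 5 [4,6], then 9 [5,7], then 7 [8,8], then 3 [9,10]. The LCS DP gives dp[9][12] = 6, so this is optimal.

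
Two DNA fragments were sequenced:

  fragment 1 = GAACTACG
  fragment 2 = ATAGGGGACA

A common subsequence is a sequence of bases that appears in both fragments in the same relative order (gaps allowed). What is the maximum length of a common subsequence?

4

Let dp[i][j] be the LCS length of the first i bases of fragment 1 and the first j bases of fragment 2. dp[i][j] = dp[i-1][j-1]+1 when the i-th and j-th bases match, else max(dp[i-1][j], dp[i][j-1]).
    ·  A  T  A  G  G  G  G  A  C  A
 ·  0  0  0  0  0  0  0  0  0  0  0
 G  0  0  0  0  1  1  1  1  1  1  1
 A  0  1  1  1  1  1  1  1  2  2  2
 A  0  1  1  2  2  2  2  2  2  2  3
 C  0  1  1  2  2  2  2  2  2  3  3
 T  0  1  2  2  2  2  2  2  2  3  3
 A  0  1  2  3  3  3  3  3  3  3  4
 C  0  1  2  3  3  3  3  3  3  4  4
 G  0  1  2  3  4  4  4  4  4  4  4
dp[8][10] = 4. One LCS (by backtracking along matches): GACA.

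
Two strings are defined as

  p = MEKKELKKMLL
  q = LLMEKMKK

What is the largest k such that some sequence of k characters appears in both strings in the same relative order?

5

Let dp[i][j] be the LCS length of the first i characters of p and the first j characters of q. dp[i][j] = dp[i-1][j-1]+1 when the i-th and j-th characters match, else max(dp[i-1][j], dp[i][j-1]).
    ·  L  L  M  E  K  M  K  K
 ·  0  0  0  0  0  0  0  0  0
 M  0  0  0  1  1  1  1  1  1
 E  0  0  0  1  2  2  2  2  2
 K  0  0  0  1  2  3  3  3  3
 K  0  0  0  1  2  3  3  4  4
 E  0  0  0  1  2  3  3  4  4
 L  0  1  1  1  2  3  3  4  4
 K  0  1  1  1  2  3  3  4  5
 K  0  1  1  1  2  3  3  4  5
 M  0  1  1  2  2  3  4  4  5
 L  0  1  2  2  2  3  4  4  5
 L  0  1  2  2  2  3  4  4  5
dp[11][8] = 5. One LCS (by backtracking along matches): MEKKK.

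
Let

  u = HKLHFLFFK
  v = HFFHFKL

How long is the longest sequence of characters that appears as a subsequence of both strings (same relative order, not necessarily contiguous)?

5

Let dp[i][j] be the LCS length of the first i characters of u and the first j characters of v. dp[i][j] = dp[i-1][j-1]+1 when the i-th and j-th characters match, else max(dp[i-1][j], dp[i][j-1]).
    ·  H  F  F  H  F  K  L
 ·  0  0  0  0  0  0  0  0
 H  0  1  1  1  1  1  1  1
 K  0  1  1  1  1  1  2  2
 L  0  1  1  1  1  1  2  3
 H  0  1  1  1  2  2  2  3
 F  0  1  2  2  2  3  3  3
 L  0  1  2  2  2  3  3  4
 F  0  1  2  3  3  3  3  4
 F  0  1  2  3  3  4  4  4
 K  0  1  2  3  3  4  5  5
dp[9][7] = 5. One LCS (by backtracking along matches): HFFFK.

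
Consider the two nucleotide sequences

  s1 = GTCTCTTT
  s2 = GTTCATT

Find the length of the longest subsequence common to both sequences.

6

Taking G (s1 #1, s2 #1), T (s1 #2, s2 #2), T (s1 #4, s2 #3), C (s1 #5, s2 #4), T (s1 #7, s2 #6), T (s1 #8, s2 #7) gives a common subsequence of length 6. Since dp[8][7] = 6, nothing longer is possible.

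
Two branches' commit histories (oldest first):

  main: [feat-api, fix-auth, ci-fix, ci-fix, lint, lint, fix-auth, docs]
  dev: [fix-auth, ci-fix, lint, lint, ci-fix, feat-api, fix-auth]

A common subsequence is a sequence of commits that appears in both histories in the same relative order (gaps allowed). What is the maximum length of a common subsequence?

5

One common subsequence of length 5: fix-auth at main[2]=dev[1] → ci-fix at main[4]=dev[2] → lint at main[5]=dev[3] → lint at main[6]=dev[4] → fix-auth at main[7]=dev[7]. Since dp[8][7] = 5, nothing longer is possible.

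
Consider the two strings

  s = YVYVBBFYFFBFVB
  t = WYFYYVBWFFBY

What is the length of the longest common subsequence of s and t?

7

Pick Y [1,4]; then Y [3,5]; then V [4,6]; then B [5,7]; then F [9,9]; then F [10,10]; then B [11,11]; all 7 characters appear in both, in order. Since dp[14][12] = 7, nothing longer is possible.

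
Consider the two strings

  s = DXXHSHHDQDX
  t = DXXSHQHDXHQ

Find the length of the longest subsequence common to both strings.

Match D [1,1] → X [2,2] → X [3,3] → S [5,4] → H [6,5] → H [7,7] → D [8,8] → Q [9,11] — 8 characters in the same relative order in both. Since dp[11][11] = 8, nothing longer is possible.

8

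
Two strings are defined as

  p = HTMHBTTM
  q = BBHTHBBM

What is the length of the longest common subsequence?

Let dp[i][j] be the LCS length of the first i characters of p and the first j characters of q. dp[i][j] = dp[i-1][j-1]+1 when the i-th and j-th characters match, else max(dp[i-1][j], dp[i][j-1]).
    ·  B  B  H  T  H  B  B  M
 ·  0  0  0  0  0  0  0  0  0
 H  0  0  0  1  1  1  1  1  1
 T  0  0  0  1  2  2  2  2  2
 M  0  0  0  1  2  2  2  2  3
 H  0  0  0  1  2  3  3  3  3
 B  0  1  1  1  2  3  4  4  4
 T  0  1  1  1  2  3  4  4  4
 T  0  1  1  1  2  3  4  4  4
 M  0  1  1  1  2  3  4  4  5
dp[8][8] = 5. One LCS (by backtracking along matches): HTHBM.

5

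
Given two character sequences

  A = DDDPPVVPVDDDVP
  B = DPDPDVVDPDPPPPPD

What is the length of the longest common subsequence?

8

One common subsequence of length 8: D (A #1, B #1) → D (A #2, B #3) → D (A #3, B #5) → V (A #6, B #6) → V (A #7, B #7) → P (A #8, B #9) → D (A #10, B #10) → D (A #12, B #16). Since dp[14][16] = 8, nothing longer is possible.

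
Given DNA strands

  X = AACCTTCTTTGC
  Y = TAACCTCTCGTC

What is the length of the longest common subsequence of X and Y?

9

Let dp[i][j] be the LCS length of the first i bases of X and the first j bases of Y. dp[i][j] = dp[i-1][j-1]+1 when the i-th and j-th bases match, else max(dp[i-1][j], dp[i][j-1]).
    ·  T  A  A  C  C  T  C  T  C  G  T  C
 ·  0  0  0  0  0  0  0  0  0  0  0  0  0
 A  0  0  1  1  1  1  1  1  1  1  1  1  1
 A  0  0  1  2  2  2  2  2  2  2  2  2  2
 C  0  0  1  2  3  3  3  3  3  3  3  3  3
 C  0  0  1  2  3  4  4  4  4  4  4  4  4
 T  0  1  1  2  3  4  5  5  5  5  5  5  5
 T  0  1  1  2  3  4  5  5  6  6  6  6  6
 C  0  1  1  2  3  4  5  6  6  7  7  7  7
 T  0  1  1  2  3  4  5  6  7  7  7  8  8
 T  0  1  1  2  3  4  5  6  7  7  7  8  8
 T  0  1  1  2  3  4  5  6  7  7  7  8  8
 G  0  1  1  2  3  4  5  6  7  7  8  8  8
 C  0  1  1  2  3  4  5  6  7  8  8  8  9
dp[12][12] = 9. One LCS (by backtracking along matches): AACCTTCTC.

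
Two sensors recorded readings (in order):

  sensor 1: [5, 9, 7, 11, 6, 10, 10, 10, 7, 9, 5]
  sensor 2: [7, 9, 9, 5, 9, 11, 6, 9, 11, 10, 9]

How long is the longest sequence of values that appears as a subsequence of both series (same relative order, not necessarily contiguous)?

6

Let dp[i][j] be the LCS length of the first i values of sensor 1 and the first j values of sensor 2. dp[i][j] = dp[i-1][j-1]+1 when the i-th and j-th values match, else max(dp[i-1][j], dp[i][j-1]).
    ·  7  9  9  5  9 11  6  9 11 10  9
 ·  0  0  0  0  0  0  0  0  0  0  0  0
 5  0  0  0  0  1  1  1  1  1  1  1  1
 9  0  0  1  1  1  2  2  2  2  2  2  2
 7  0  1  1  1  1  2  2  2  2  2  2  2
11  0  1  1  1  1  2  3  3  3  3  3  3
 6  0  1  1  1  1  2  3  4  4  4  4  4
10  0  1  1  1  1  2  3  4  4  4  5  5
10  0  1  1  1  1  2  3  4  4  4  5  5
10  0  1  1  1  1  2  3  4  4  4  5  5
 7  0  1  1  1  1  2  3  4  4  4  5  5
 9  0  1  2  2  2  2  3  4  5  5  5  6
 5  0  1  2  2  3  3  3  4  5  5  5  6
dp[11][11] = 6. One LCS (by backtracking along matches): 5, 9, 11, 6, 10, 9.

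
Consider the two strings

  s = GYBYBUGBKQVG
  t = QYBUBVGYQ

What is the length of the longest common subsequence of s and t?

6

Pick Y [4,2], B [5,3], U [6,4], B [8,5], V [11,6], G [12,7]; all 6 characters appear in both, in order. Since dp[12][9] = 6, nothing longer is possible.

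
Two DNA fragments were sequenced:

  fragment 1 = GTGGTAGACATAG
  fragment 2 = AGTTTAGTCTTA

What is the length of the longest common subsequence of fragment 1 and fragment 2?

8

Taking G [1,2] → T [2,4] → T [5,5] → A [6,6] → G [7,7] → C [9,9] → T [11,11] → A [12,12] gives a common subsequence of length 8. The LCS DP gives dp[13][12] = 8, so this is optimal.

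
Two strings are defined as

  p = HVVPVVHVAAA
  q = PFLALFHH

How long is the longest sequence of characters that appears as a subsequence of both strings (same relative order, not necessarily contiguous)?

Let dp[i][j] be the LCS length of the first i characters of p and the first j characters of q. dp[i][j] = dp[i-1][j-1]+1 when the i-th and j-th characters match, else max(dp[i-1][j], dp[i][j-1]).
    ·  P  F  L  A  L  F  H  H
 ·  0  0  0  0  0  0  0  0  0
 H  0  0  0  0  0  0  0  1  1
 V  0  0  0  0  0  0  0  1  1
 V  0  0  0  0  0  0  0  1  1
 P  0  1  1  1  1  1  1  1  1
 V  0  1  1  1  1  1  1  1  1
 V  0  1  1  1  1  1  1  1  1
 H  0  1  1  1  1  1  1  2  2
 V  0  1  1  1  1  1  1  2  2
 A  0  1  1  1  2  2  2  2  2
 A  0  1  1  1  2  2  2  2  2
 A  0  1  1  1  2  2  2  2  2
dp[11][8] = 2. One LCS (by backtracking along matches): HH.

2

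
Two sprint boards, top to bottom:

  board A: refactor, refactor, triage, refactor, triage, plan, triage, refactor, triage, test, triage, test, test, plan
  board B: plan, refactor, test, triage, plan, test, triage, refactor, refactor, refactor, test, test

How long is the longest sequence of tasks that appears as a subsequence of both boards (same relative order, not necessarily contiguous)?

7

Pick refactor [1,2], then triage [5,4], then plan [6,5], then triage [7,7], then refactor [8,10], then test [12,11], then test [13,12]; all 7 tasks appear in both, in order. Since dp[14][12] = 7, nothing longer is possible.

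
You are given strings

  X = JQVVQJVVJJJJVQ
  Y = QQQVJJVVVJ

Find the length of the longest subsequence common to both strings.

6

Let dp[i][j] be the LCS length of the first i characters of X and the first j characters of Y. dp[i][j] = dp[i-1][j-1]+1 when the i-th and j-th characters match, else max(dp[i-1][j], dp[i][j-1]).
    ·  Q  Q  Q  V  J  J  V  V  V  J
 ·  0  0  0  0  0  0  0  0  0  0  0
 J  0  0  0  0  0  1  1  1  1  1  1
 Q  0  1  1  1  1  1  1  1  1  1  1
 V  0  1  1  1  2  2  2  2  2  2  2
 V  0  1  1  1  2  2  2  3  3  3  3
 Q  0  1  2  2  2  2  2  3  3  3  3
 J  0  1  2  2  2  3  3  3  3  3  4
 V  0  1  2  2  3  3  3  4  4  4  4
 V  0  1  2  2  3  3  3  4  5  5  5
 J  0  1  2  2  3  4  4  4  5  5  6
 J  0  1  2  2  3  4  5  5  5  5  6
 J  0  1  2  2  3  4  5  5  5  5  6
 J  0  1  2  2  3  4  5  5  5  5  6
 V  0  1  2  2  3  4  5  6  6  6  6
 Q  0  1  2  3  3  4  5  6  6  6  6
dp[14][10] = 6. One LCS (by backtracking along matches): QVVVVJ.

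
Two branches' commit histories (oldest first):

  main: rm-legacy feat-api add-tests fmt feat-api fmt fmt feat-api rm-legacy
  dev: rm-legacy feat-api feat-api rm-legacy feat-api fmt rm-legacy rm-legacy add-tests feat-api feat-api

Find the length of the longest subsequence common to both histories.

5

One common subsequence of length 5: rm-legacy [1,4] → feat-api [2,5] → add-tests [3,9] → feat-api [5,10] → feat-api [8,11], and the DP table's final entry dp[9][11] is also 5, so no common subsequence is longer.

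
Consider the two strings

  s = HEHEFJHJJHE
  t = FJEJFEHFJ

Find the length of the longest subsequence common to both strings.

Pick E [2,6]; then H [3,7]; then F [5,8]; then J [9,9]; all 4 characters appear in both, in order. dp[11][9] = 4 confirms this is the maximum.

4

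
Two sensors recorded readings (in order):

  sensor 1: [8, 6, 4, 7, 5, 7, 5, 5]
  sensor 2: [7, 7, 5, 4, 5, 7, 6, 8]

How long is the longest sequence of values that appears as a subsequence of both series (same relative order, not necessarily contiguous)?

4

Match 7 (sensor 1 #4, sensor 2 #1); then 7 (sensor 1 #6, sensor 2 #2); then 5 (sensor 1 #7, sensor 2 #3); then 5 (sensor 1 #8, sensor 2 #5) — 4 values in the same relative order in both. The LCS DP gives dp[8][8] = 4, so this is optimal.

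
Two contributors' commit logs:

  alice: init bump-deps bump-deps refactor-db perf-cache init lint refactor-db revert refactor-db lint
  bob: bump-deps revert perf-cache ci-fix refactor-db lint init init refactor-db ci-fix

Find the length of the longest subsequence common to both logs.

4

Pick bump-deps at alice[2]=bob[1], refactor-db at alice[4]=bob[5], init at alice[6]=bob[8], refactor-db at alice[8]=bob[9]; all 4 commits appear in both, in order. The LCS DP gives dp[11][10] = 4, so this is optimal.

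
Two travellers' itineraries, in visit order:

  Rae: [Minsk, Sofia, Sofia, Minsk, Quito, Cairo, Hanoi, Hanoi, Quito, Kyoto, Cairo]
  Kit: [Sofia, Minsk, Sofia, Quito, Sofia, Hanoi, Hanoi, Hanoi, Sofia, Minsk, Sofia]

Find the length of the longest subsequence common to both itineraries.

Match Minsk (Rae #1, Kit #2) → Sofia (Rae #2, Kit #3) → Sofia (Rae #3, Kit #5) → Hanoi (Rae #7, Kit #7) → Hanoi (Rae #8, Kit #8) — 5 stops in the same relative order in both, and the DP table's final entry dp[11][11] is also 5, so no common subsequence is longer.

5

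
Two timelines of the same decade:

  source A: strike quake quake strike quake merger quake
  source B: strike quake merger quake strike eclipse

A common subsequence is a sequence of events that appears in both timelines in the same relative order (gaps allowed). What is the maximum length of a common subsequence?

One common subsequence of length 4: strike (source A #1, source B #1), quake (source A #2, source B #2), quake (source A #3, source B #4), strike (source A #4, source B #5). The LCS DP gives dp[7][6] = 4, so this is optimal.

4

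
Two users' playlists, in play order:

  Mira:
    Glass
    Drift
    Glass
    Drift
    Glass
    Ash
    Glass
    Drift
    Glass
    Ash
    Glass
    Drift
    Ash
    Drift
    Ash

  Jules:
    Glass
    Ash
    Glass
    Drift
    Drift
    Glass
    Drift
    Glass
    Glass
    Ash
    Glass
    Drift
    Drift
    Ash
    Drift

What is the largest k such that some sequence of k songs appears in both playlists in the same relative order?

Taking Glass (Mira #1, Jules #3), then Drift (Mira #2, Jules #5), then Glass (Mira #3, Jules #6), then Drift (Mira #4, Jules #7), then Glass (Mira #5, Jules #9), then Ash (Mira #6, Jules #10), then Glass (Mira #7, Jules #11), then Drift (Mira #8, Jules #12), then Drift (Mira #12, Jules #13), then Ash (Mira #13, Jules #14), then Drift (Mira #14, Jules #15) gives a common subsequence of length 11. Since dp[15][15] = 11, nothing longer is possible.

11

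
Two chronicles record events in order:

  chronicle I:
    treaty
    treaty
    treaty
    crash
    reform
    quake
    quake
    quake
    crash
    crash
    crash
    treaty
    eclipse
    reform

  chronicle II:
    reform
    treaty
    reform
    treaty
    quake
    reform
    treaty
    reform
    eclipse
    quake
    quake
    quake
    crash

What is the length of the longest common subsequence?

Pick treaty at chronicle I[1]=chronicle II[2] → treaty at chronicle I[2]=chronicle II[4] → treaty at chronicle I[3]=chronicle II[7] → reform at chronicle I[5]=chronicle II[8] → quake at chronicle I[6]=chronicle II[10] → quake at chronicle I[7]=chronicle II[11] → quake at chronicle I[8]=chronicle II[12] → crash at chronicle I[11]=chronicle II[13]; all 8 events appear in both, in order, and the DP table's final entry dp[14][13] is also 8, so no common subsequence is longer.

8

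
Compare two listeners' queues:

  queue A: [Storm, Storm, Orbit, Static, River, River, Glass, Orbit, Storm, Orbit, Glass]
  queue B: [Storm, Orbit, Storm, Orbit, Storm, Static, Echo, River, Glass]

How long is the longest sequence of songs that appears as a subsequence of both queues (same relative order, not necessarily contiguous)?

6

One common subsequence of length 6: Storm (queue A #1, queue B #1), Storm (queue A #2, queue B #3), Orbit (queue A #3, queue B #4), Static (queue A #4, queue B #6), River (queue A #6, queue B #8), Glass (queue A #11, queue B #9). Since dp[11][9] = 6, nothing longer is possible.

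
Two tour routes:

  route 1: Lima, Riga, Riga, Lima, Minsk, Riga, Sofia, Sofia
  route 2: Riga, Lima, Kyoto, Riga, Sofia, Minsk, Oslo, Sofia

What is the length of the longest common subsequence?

5

Taking Riga at route 1[3]=route 2[1], Lima at route 1[4]=route 2[2], Riga at route 1[6]=route 2[4], Sofia at route 1[7]=route 2[5], Sofia at route 1[8]=route 2[8] gives a common subsequence of length 5, and the DP table's final entry dp[8][8] is also 5, so no common subsequence is longer.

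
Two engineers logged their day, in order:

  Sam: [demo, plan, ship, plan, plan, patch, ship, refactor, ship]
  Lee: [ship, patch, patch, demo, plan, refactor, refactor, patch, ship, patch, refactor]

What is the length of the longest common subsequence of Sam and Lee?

5

Taking demo (Sam #1, Lee #4); then plan (Sam #2, Lee #5); then ship (Sam #3, Lee #9); then patch (Sam #6, Lee #10); then refactor (Sam #8, Lee #11) gives a common subsequence of length 5. dp[9][11] = 5 confirms this is the maximum.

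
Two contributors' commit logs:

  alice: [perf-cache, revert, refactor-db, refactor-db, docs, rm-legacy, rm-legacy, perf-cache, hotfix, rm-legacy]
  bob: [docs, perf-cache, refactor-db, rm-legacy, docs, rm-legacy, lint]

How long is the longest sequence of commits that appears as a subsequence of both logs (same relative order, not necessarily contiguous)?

4

Match perf-cache [1,2], then refactor-db [3,3], then docs [5,5], then rm-legacy [6,6] — 4 commits in the same relative order in both, and the DP table's final entry dp[10][7] is also 4, so no common subsequence is longer.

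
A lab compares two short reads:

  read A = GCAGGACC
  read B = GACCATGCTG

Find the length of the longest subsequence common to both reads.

Pick G at read A[1]=read B[1]; then C at read A[2]=read B[4]; then A at read A[3]=read B[5]; then G at read A[4]=read B[7]; then G at read A[5]=read B[10]; all 5 bases appear in both, in order. dp[8][10] = 5 confirms this is the maximum.

5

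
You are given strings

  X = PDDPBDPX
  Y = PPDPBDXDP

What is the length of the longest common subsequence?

Let dp[i][j] be the LCS length of the first i characters of X and the first j characters of Y. dp[i][j] = dp[i-1][j-1]+1 when the i-th and j-th characters match, else max(dp[i-1][j], dp[i][j-1]).
    ·  P  P  D  P  B  D  X  D  P
 ·  0  0  0  0  0  0  0  0  0  0
 P  0  1  1  1  1  1  1  1  1  1
 D  0  1  1  2  2  2  2  2  2  2
 D  0  1  1  2  2  2  3  3  3  3
 P  0  1  2  2  3  3  3  3  3  4
 B  0  1  2  2  3  4  4  4  4  4
 D  0  1  2  3  3  4  5  5  5  5
 P  0  1  2  3  4  4  5  5  5  6
 X  0  1  2  3  4  4  5  6  6  6
dp[8][9] = 6. One LCS (by backtracking along matches): PDPBDP.

6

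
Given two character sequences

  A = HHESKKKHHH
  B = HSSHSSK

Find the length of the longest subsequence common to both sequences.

4

Let dp[i][j] be the LCS length of the first i characters of A and the first j characters of B. dp[i][j] = dp[i-1][j-1]+1 when the i-th and j-th characters match, else max(dp[i-1][j], dp[i][j-1]).
    ·  H  S  S  H  S  S  K
 ·  0  0  0  0  0  0  0  0
 H  0  1  1  1  1  1  1  1
 H  0  1  1  1  2  2  2  2
 E  0  1  1  1  2  2  2  2
 S  0  1  2  2  2  3  3  3
 K  0  1  2  2  2  3  3  4
 K  0  1  2  2  2  3  3  4
 K  0  1  2  2  2  3  3  4
 H  0  1  2  2  3  3  3  4
 H  0  1  2  2  3  3  3  4
 H  0  1  2  2  3  3  3  4
dp[10][7] = 4. One LCS (by backtracking along matches): HHSK.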